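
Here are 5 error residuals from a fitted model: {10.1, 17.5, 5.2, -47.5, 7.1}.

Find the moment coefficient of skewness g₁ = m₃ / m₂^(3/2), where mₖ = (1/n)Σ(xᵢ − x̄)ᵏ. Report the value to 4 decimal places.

-1.3763

x̄ = (10.1 + 17.5 + 5.2 - 47.5 + 7.1) / 5 = -1.5200
deviations (xᵢ − x̄): 11.6200, 19.0200, 6.7200, -45.9800, 8.6200
Σ(xᵢ − x̄)² = 2730.4080 ⇒ m₂ = 2730.4080/5 = 546.08160
Σ(xᵢ − x̄)³ = -87815.4605 ⇒ m₃ = -87815.4605/5 = -17563.09210
m₂^(3/2) = 546.08160^(1.5) = 12761.04720
g₁ = m₃ / m₂^(3/2) = -17563.09210 / 12761.04720 ≈ -1.3763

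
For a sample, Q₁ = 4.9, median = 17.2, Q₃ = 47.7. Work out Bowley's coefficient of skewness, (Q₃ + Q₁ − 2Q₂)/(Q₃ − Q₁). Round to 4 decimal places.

0.4252

numerator: Q₃ + Q₁ − 2Q₂ = 47.7 + 4.9 − 2×17.2 = 18.2000
denominator: Q₃ − Q₁ = 47.7 − 4.9 = 42.8000
Bowley skewness = 18.2000 / 42.8000 ≈ 0.4252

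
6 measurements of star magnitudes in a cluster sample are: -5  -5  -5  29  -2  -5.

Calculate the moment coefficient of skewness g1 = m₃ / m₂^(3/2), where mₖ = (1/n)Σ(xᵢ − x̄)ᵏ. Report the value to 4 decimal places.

1.7591

x̄ = (-5 - 5 - 5 + 29 - 2 - 5) / 6 = 1.1667
deviations (xᵢ − x̄): -6.1667, -6.1667, -6.1667, 27.8333, -3.1667, -6.1667
Σ(xᵢ − x̄)² = 936.8333 ⇒ m₂ = 936.8333/6 = 156.13889
Σ(xᵢ − x̄)³ = 20592.5556 ⇒ m₃ = 20592.5556/6 = 3432.09259
m₂^(3/2) = 156.13889^(1.5) = 1951.04204
g1 = m₃ / m₂^(3/2) = 3432.09259 / 1951.04204 ≈ 1.7591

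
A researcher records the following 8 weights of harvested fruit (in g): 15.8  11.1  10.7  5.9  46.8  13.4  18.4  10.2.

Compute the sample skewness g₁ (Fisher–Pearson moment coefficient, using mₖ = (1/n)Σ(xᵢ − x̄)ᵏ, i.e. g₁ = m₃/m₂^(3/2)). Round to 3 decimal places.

x̄ = (15.8 + 11.1 + 10.7 + 5.9 + 46.8 + 13.4 + 18.4 + 10.2) / 8 = 16.5375
deviations (xᵢ − x̄): -0.7375, -5.4375, -5.8375, -10.6375, 30.2625, -3.1375, 1.8625, -6.3375
Σ(xᵢ − x̄)² = 1146.6387 ⇒ m₂ = 1146.6387/8 = 143.32984
Σ(xᵢ − x̄)³ = 25872.2157 ⇒ m₃ = 25872.2157/8 = 3234.02696
m₂^(3/2) = 143.32984^(1.5) = 1715.95123
g₁ = m₃ / m₂^(3/2) = 3234.02696 / 1715.95123 ≈ 1.885

1.885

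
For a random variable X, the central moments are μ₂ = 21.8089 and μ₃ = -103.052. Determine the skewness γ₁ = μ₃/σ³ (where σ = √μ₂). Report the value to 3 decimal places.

-1.012

σ = √μ₂ = √21.8089 = 4.67000
σ³ = μ₂^(3/2) = 101.84756
γ₁ = μ₃/σ³ = -103.052 / 101.84756 ≈ -1.012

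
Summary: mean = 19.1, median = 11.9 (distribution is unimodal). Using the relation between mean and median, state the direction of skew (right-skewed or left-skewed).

mean − median = 19.1 − 11.9 = 7.2
mean > median ⇒ the longer tail is on the right ⇒ right-skewed (positively skewed).

right-skewed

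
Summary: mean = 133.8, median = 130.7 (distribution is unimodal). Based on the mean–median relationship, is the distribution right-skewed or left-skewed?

mean − median = 133.8 − 130.7 = 3.1
mean > median ⇒ the longer tail is on the right ⇒ right-skewed (positively skewed).

right-skewed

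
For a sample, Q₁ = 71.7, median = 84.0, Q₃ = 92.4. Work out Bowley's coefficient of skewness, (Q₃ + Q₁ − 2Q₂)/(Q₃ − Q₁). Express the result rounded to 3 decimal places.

-0.188

numerator: Q₃ + Q₁ − 2Q₂ = 92.4 + 71.7 − 2×84.0 = -3.9000
denominator: Q₃ − Q₁ = 92.4 − 71.7 = 20.7000
Bowley skewness = -3.9000 / 20.7000 ≈ -0.188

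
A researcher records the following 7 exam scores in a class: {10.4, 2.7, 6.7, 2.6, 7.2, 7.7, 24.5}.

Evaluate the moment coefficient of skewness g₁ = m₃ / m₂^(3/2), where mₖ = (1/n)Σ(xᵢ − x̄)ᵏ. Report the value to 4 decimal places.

1.4661

x̄ = (10.4 + 2.7 + 6.7 + 2.6 + 7.2 + 7.7 + 24.5) / 7 = 8.8286
deviations (xᵢ − x̄): 1.5714, -6.1286, -2.1286, -6.2286, -1.6286, -1.1286, 15.6714
Σ(xᵢ − x̄)² = 332.8743 ⇒ m₂ = 332.8743/7 = 47.55347
Σ(xᵢ − x̄)³ = 3365.4598 ⇒ m₃ = 3365.4598/7 = 480.77997
m₂^(3/2) = 47.55347^(1.5) = 327.92408
g₁ = m₃ / m₂^(3/2) = 480.77997 / 327.92408 ≈ 1.4661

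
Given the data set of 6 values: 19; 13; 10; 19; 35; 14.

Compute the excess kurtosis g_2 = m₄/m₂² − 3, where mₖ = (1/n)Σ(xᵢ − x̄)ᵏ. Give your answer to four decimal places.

x̄ = 18.3333
Σ(xᵢ − x̄)² = 395.3333 ⇒ m₂ = 65.88889
Σ(xᵢ − x̄)⁴ = 83145.1111 ⇒ m₄ = 13857.51852
m₂² = 4341.34568
g_2 = m₄/m₂² − 3 = 3.19199 − 3 ≈ 0.1920

0.1920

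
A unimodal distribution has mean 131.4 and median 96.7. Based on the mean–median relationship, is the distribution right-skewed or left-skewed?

mean − median = 131.4 − 96.7 = 34.7
mean > median ⇒ the longer tail is on the right ⇒ right-skewed (positively skewed).

right-skewed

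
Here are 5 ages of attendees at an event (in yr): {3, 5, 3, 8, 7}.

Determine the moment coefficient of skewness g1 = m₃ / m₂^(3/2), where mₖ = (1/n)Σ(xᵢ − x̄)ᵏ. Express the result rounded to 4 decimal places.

0.1527

x̄ = (3 + 5 + 3 + 8 + 7) / 5 = 5.2000
deviations (xᵢ − x̄): -2.2000, -0.2000, -2.2000, 2.8000, 1.8000
Σ(xᵢ − x̄)² = 20.8000 ⇒ m₂ = 20.8000/5 = 4.16000
Σ(xᵢ − x̄)³ = 6.4800 ⇒ m₃ = 6.4800/5 = 1.29600
m₂^(3/2) = 4.16000^(1.5) = 8.48477
g1 = m₃ / m₂^(3/2) = 1.29600 / 8.48477 ≈ 0.1527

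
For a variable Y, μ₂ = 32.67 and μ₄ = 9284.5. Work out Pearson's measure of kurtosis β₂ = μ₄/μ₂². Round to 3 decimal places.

μ₂² = 32.67² = 1067.32890
μ₄/μ₂² = 9284.5 / 1067.32890 = 8.69882
β₂ ≈ 8.699

8.699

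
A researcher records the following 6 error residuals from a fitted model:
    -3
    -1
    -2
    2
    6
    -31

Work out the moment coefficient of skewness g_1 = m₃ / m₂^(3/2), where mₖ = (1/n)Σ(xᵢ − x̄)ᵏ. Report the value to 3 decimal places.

x̄ = (-3 - 1 - 2 + 2 + 6 - 31) / 6 = -4.8333
deviations (xᵢ − x̄): 1.8333, 3.8333, 2.8333, 6.8333, 10.8333, -26.1667
Σ(xᵢ − x̄)² = 874.8333 ⇒ m₂ = 874.8333/6 = 145.80556
Σ(xᵢ − x̄)³ = -16240.4444 ⇒ m₃ = -16240.4444/6 = -2706.74074
m₂^(3/2) = 145.80556^(1.5) = 1760.60166
g_1 = m₃ / m₂^(3/2) = -2706.74074 / 1760.60166 ≈ -1.537

-1.537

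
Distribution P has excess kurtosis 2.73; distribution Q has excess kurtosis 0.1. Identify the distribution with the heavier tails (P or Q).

Higher excess kurtosis ⇒ heavier tails relative to the normal distribution.
2.73 vs 0.1: the larger is 2.73, so P has heavier tails.

P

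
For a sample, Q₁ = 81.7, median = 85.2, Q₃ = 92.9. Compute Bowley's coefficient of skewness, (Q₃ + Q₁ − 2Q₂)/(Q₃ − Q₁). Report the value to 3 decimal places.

numerator: Q₃ + Q₁ − 2Q₂ = 92.9 + 81.7 − 2×85.2 = 4.2000
denominator: Q₃ − Q₁ = 92.9 − 81.7 = 11.2000
Bowley skewness = 4.2000 / 11.2000 ≈ 0.375

0.375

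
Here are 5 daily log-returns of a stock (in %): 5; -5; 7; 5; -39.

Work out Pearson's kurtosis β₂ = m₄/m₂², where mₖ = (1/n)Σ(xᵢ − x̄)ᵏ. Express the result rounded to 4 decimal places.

x̄ = -5.4000
Σ(xᵢ − x̄)² = 1499.2000 ⇒ m₂ = 299.84000
Σ(xᵢ − x̄)⁴ = 1321590.0160 ⇒ m₄ = 264318.00320
m₂² = 89904.02560
β₂ = m₄/m₂² = 264318.00320 / 89904.02560 ≈ 2.9400

2.9400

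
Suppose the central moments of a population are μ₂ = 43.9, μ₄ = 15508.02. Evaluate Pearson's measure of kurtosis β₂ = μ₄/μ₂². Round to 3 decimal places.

μ₂² = 43.9² = 1927.21000
μ₄/μ₂² = 15508.02 / 1927.21000 = 8.04688
β₂ ≈ 8.047

8.047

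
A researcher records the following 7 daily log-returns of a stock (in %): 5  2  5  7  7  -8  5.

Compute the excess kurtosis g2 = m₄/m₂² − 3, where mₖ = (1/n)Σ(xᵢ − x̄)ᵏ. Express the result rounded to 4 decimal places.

x̄ = 3.2857
Σ(xᵢ − x̄)² = 165.4286 ⇒ m₂ = 23.63265
Σ(xᵢ − x̄)⁴ = 16631.7376 ⇒ m₄ = 2375.96252
m₂² = 558.50229
g2 = m₄/m₂² − 3 = 4.25417 − 3 ≈ 1.2542

1.2542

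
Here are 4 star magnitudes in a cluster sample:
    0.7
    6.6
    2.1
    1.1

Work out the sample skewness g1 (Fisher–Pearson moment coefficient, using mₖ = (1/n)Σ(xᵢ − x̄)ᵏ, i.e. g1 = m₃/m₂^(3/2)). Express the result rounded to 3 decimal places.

1.000

x̄ = (0.7 + 6.6 + 2.1 + 1.1) / 4 = 2.6250
deviations (xᵢ − x̄): -1.9250, 3.9750, -0.5250, -1.5250
Σ(xᵢ − x̄)² = 22.1075 ⇒ m₂ = 22.1075/4 = 5.52688
Σ(xᵢ − x̄)³ = 51.9829 ⇒ m₃ = 51.9829/4 = 12.99572
m₂^(3/2) = 5.52688^(1.5) = 12.99330
g1 = m₃ / m₂^(3/2) = 12.99572 / 12.99330 ≈ 1.000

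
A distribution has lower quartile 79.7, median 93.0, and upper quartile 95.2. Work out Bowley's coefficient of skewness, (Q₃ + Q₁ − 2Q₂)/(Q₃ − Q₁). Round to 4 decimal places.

-0.7161

numerator: Q₃ + Q₁ − 2Q₂ = 95.2 + 79.7 − 2×93.0 = -11.1000
denominator: Q₃ − Q₁ = 95.2 − 79.7 = 15.5000
Bowley skewness = -11.1000 / 15.5000 ≈ -0.7161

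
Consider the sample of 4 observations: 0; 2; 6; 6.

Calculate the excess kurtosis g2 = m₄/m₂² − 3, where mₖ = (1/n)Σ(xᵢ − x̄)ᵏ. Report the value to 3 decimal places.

x̄ = 3.5000
Σ(xᵢ − x̄)² = 27.0000 ⇒ m₂ = 6.75000
Σ(xᵢ − x̄)⁴ = 233.2500 ⇒ m₄ = 58.31250
m₂² = 45.56250
g2 = m₄/m₂² − 3 = 1.27984 − 3 ≈ -1.720

-1.720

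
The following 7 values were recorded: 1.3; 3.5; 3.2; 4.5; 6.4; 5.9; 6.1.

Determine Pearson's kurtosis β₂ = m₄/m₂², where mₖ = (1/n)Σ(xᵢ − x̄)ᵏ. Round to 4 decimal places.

x̄ = 4.4143
Σ(xᵢ − x̄)² = 21.0086 ⇒ m₂ = 3.00122
Σ(xᵢ − x̄)⁴ = 125.4342 ⇒ m₄ = 17.91917
m₂² = 9.00735
β₂ = m₄/m₂² = 17.91917 / 9.00735 ≈ 1.9894

1.9894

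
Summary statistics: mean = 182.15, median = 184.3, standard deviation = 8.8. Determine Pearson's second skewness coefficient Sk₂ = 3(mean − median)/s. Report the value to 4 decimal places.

Sk₂ = 3(182.15 − 184.3) / 8.8 = 3 × -2.1500 / 8.8
    = -6.4500 / 8.8 ≈ -0.7330

-0.7330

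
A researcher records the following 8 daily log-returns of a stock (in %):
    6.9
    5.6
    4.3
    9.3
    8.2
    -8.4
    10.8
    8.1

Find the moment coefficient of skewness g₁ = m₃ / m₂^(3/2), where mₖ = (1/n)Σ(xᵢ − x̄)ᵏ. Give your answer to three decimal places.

-1.770

x̄ = (6.9 + 5.6 + 4.3 + 9.3 + 8.2 - 8.4 + 10.8 + 8.1) / 8 = 5.6000
deviations (xᵢ − x̄): 1.3000, 0.0000, -1.3000, 3.7000, 2.6000, -14.0000, 5.2000, 2.5000
Σ(xᵢ − x̄)² = 253.1200 ⇒ m₂ = 253.1200/8 = 31.64000
Σ(xᵢ − x̄)³ = -2519.5380 ⇒ m₃ = -2519.5380/8 = -314.94225
m₂^(3/2) = 31.64000^(1.5) = 177.97324
g₁ = m₃ / m₂^(3/2) = -314.94225 / 177.97324 ≈ -1.770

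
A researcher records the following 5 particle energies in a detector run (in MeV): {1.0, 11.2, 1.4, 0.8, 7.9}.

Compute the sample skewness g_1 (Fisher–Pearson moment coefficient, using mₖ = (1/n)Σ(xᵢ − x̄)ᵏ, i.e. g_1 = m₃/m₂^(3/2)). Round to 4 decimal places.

x̄ = (1.0 + 11.2 + 1.4 + 0.8 + 7.9) / 5 = 4.4600
deviations (xᵢ − x̄): -3.4600, 6.7400, -3.0600, -3.6600, 3.4400
Σ(xᵢ − x̄)² = 91.9920 ⇒ m₂ = 91.9920/5 = 18.39840
Σ(xᵢ − x̄)³ = 227.7874 ⇒ m₃ = 227.7874/5 = 45.55747
m₂^(3/2) = 18.39840^(1.5) = 78.91691
g_1 = m₃ / m₂^(3/2) = 45.55747 / 78.91691 ≈ 0.5773

0.5773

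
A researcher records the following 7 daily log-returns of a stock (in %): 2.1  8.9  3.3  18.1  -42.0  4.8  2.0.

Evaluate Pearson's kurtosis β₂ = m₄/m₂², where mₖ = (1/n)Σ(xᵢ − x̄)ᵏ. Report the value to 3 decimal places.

4.464

x̄ = -0.4000
Σ(xᵢ − x̄)² = 2212.0400 ⇒ m₂ = 316.00571
Σ(xᵢ − x̄)⁴ = 3120444.3140 ⇒ m₄ = 445777.75914
m₂² = 99859.61146
β₂ = m₄/m₂² = 445777.75914 / 99859.61146 ≈ 4.464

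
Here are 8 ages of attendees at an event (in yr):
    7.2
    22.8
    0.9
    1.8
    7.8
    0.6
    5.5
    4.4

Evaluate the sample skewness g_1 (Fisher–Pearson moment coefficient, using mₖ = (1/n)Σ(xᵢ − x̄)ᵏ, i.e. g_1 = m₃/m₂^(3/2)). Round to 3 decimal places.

1.636

x̄ = (7.2 + 22.8 + 0.9 + 1.8 + 7.8 + 0.6 + 5.5 + 4.4) / 8 = 6.3750
deviations (xᵢ − x̄): 0.8250, 16.4250, -5.4750, -4.5750, 1.4250, -5.7750, -0.8750, -1.9750
Σ(xᵢ − x̄)² = 361.4150 ⇒ m₂ = 361.4150/8 = 45.17688
Σ(xᵢ − x̄)³ = 3973.7543 ⇒ m₃ = 3973.7543/8 = 496.71928
m₂^(3/2) = 45.17688^(1.5) = 303.65070
g_1 = m₃ / m₂^(3/2) = 496.71928 / 303.65070 ≈ 1.636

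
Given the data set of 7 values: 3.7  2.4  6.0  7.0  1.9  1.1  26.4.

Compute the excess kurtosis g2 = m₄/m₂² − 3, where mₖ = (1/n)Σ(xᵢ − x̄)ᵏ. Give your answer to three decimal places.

1.625

x̄ = 6.9286
Σ(xᵢ − x̄)² = 470.1943 ⇒ m₂ = 67.17061
Σ(xᵢ − x̄)⁴ = 146068.0037 ⇒ m₄ = 20866.85768
m₂² = 4511.89115
g2 = m₄/m₂² − 3 = 4.62486 − 3 ≈ 1.625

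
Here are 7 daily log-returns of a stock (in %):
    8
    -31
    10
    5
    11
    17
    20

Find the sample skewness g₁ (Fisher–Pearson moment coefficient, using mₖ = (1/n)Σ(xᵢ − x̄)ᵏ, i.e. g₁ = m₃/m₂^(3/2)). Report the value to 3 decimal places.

-1.649

x̄ = (8 - 31 + 10 + 5 + 11 + 17 + 20) / 7 = 5.7143
deviations (xᵢ − x̄): 2.2857, -36.7143, 4.2857, -0.7143, 5.2857, 11.2857, 14.2857
Σ(xᵢ − x̄)² = 1731.4286 ⇒ m₂ = 1731.4286/7 = 247.34694
Σ(xᵢ − x̄)³ = -44897.7551 ⇒ m₃ = -44897.7551/7 = -6413.96501
m₂^(3/2) = 247.34694^(1.5) = 3890.09144
g₁ = m₃ / m₂^(3/2) = -6413.96501 / 3890.09144 ≈ -1.649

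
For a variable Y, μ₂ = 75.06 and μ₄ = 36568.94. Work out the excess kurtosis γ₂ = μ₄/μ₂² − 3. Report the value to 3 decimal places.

3.491

μ₂² = 75.06² = 5634.00360
μ₄/μ₂² = 36568.94 / 5634.00360 = 6.49076
γ₂ = 6.49076 − 3 ≈ 3.491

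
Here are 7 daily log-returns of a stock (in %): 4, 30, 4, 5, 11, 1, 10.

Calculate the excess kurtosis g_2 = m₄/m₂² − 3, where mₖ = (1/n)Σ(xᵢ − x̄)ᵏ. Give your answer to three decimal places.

x̄ = 9.2857
Σ(xᵢ − x̄)² = 575.4286 ⇒ m₂ = 82.20408
Σ(xᵢ − x̄)⁴ = 190731.6968 ⇒ m₄ = 27247.38526
m₂² = 6757.51104
g_2 = m₄/m₂² − 3 = 4.03216 − 3 ≈ 1.032

1.032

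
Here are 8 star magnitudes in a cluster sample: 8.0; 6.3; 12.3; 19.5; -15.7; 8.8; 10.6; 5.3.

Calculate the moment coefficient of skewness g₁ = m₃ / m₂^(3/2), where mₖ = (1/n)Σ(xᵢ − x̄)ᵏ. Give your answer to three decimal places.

-1.362

x̄ = (8.0 + 6.3 + 12.3 + 19.5 - 15.7 + 8.8 + 10.6 + 5.3) / 8 = 6.8875
deviations (xᵢ − x̄): 1.1125, -0.5875, 5.4125, 12.6125, -22.5875, 1.9125, 3.7125, -1.5875
Σ(xᵢ − x̄)² = 720.1088 ⇒ m₂ = 720.1088/8 = 90.01359
Σ(xᵢ − x̄)³ = -9303.8009 ⇒ m₃ = -9303.8009/8 = -1162.97511
m₂^(3/2) = 90.01359^(1.5) = 854.00842
g₁ = m₃ / m₂^(3/2) = -1162.97511 / 854.00842 ≈ -1.362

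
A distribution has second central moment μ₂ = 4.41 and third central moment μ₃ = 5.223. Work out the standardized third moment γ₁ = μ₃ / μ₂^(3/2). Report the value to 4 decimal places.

0.5640

σ = √μ₂ = √4.41 = 2.10000
σ³ = μ₂^(3/2) = 9.26100
γ₁ = μ₃/σ³ = 5.223 / 9.26100 ≈ 0.5640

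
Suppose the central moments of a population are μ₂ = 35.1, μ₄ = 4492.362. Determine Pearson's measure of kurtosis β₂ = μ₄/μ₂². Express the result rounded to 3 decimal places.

3.646

μ₂² = 35.1² = 1232.01000
μ₄/μ₂² = 4492.362 / 1232.01000 = 3.64637
β₂ ≈ 3.646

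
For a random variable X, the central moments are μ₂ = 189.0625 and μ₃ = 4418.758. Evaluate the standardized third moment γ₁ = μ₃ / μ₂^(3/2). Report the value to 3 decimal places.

σ = √μ₂ = √189.0625 = 13.75000
σ³ = μ₂^(3/2) = 2599.60938
γ₁ = μ₃/σ³ = 4418.758 / 2599.60938 ≈ 1.700

1.700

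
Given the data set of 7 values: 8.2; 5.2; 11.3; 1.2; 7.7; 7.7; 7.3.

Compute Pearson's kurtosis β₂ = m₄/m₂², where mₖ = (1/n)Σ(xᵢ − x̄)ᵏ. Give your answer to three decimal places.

x̄ = 6.9429
Σ(xᵢ − x̄)² = 57.8571 ⇒ m₂ = 8.26531
Σ(xᵢ − x̄)⁴ = 1460.5239 ⇒ m₄ = 208.64627
m₂² = 68.31529
β₂ = m₄/m₂² = 208.64627 / 68.31529 ≈ 3.054

3.054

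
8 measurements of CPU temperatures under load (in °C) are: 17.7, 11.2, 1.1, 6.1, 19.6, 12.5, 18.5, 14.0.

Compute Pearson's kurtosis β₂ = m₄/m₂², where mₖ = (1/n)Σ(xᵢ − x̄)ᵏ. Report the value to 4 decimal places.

x̄ = 12.5875
Σ(xᵢ − x̄)² = 288.2488 ⇒ m₂ = 36.03109
Σ(xᵢ − x̄)⁴ = 23516.6112 ⇒ m₄ = 2939.57640
m₂² = 1298.23972
β₂ = m₄/m₂² = 2939.57640 / 1298.23972 ≈ 2.2643

2.2643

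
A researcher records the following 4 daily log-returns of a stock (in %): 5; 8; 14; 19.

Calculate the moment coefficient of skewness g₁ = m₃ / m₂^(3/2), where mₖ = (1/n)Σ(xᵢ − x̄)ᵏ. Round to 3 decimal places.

x̄ = (5 + 8 + 14 + 19) / 4 = 11.5000
deviations (xᵢ − x̄): -6.5000, -3.5000, 2.5000, 7.5000
Σ(xᵢ − x̄)² = 117.0000 ⇒ m₂ = 117.0000/4 = 29.25000
Σ(xᵢ − x̄)³ = 120.0000 ⇒ m₃ = 120.0000/4 = 30.00000
m₂^(3/2) = 29.25000^(1.5) = 158.19356
g₁ = m₃ / m₂^(3/2) = 30.00000 / 158.19356 ≈ 0.190

0.190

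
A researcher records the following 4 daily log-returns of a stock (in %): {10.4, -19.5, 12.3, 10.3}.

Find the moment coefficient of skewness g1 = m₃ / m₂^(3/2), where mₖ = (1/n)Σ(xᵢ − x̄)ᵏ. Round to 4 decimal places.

-1.1420

x̄ = (10.4 - 19.5 + 12.3 + 10.3) / 4 = 3.3750
deviations (xᵢ − x̄): 7.0250, -22.8750, 8.9250, 6.9250
Σ(xᵢ − x̄)² = 700.2275 ⇒ m₂ = 700.2275/4 = 175.05688
Σ(xᵢ − x̄)³ = -10579.9939 ⇒ m₃ = -10579.9939/4 = -2644.99847
m₂^(3/2) = 175.05688^(1.5) = 2316.16107
g1 = m₃ / m₂^(3/2) = -2644.99847 / 2316.16107 ≈ -1.1420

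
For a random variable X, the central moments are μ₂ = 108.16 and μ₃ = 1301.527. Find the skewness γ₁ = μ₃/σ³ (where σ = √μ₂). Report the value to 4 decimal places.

1.1571

σ = √μ₂ = √108.16 = 10.40000
σ³ = μ₂^(3/2) = 1124.86400
γ₁ = μ₃/σ³ = 1301.527 / 1124.86400 ≈ 1.1571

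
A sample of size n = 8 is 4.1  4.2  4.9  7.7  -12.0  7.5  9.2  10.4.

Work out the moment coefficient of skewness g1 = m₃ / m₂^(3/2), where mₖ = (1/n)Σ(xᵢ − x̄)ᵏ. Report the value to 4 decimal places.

x̄ = (4.1 + 4.2 + 4.9 + 7.7 - 12.0 + 7.5 + 9.2 + 10.4) / 8 = 4.5000
deviations (xᵢ − x̄): -0.4000, -0.3000, 0.4000, 3.2000, -16.5000, 3.0000, 4.7000, 5.9000
Σ(xᵢ − x̄)² = 348.8000 ⇒ m₂ = 348.8000/8 = 43.60000
Σ(xᵢ − x̄)³ = -4123.1820 ⇒ m₃ = -4123.1820/8 = -515.39775
m₂^(3/2) = 43.60000^(1.5) = 287.89209
g1 = m₃ / m₂^(3/2) = -515.39775 / 287.89209 ≈ -1.7902

-1.7902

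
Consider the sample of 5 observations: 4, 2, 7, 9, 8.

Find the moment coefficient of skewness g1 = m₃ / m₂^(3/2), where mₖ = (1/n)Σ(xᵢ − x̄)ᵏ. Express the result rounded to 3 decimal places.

-0.406

x̄ = (4 + 2 + 7 + 9 + 8) / 5 = 6.0000
deviations (xᵢ − x̄): -2.0000, -4.0000, 1.0000, 3.0000, 2.0000
Σ(xᵢ − x̄)² = 34.0000 ⇒ m₂ = 34.0000/5 = 6.80000
Σ(xᵢ − x̄)³ = -36.0000 ⇒ m₃ = -36.0000/5 = -7.20000
m₂^(3/2) = 6.80000^(1.5) = 17.73223
g1 = m₃ / m₂^(3/2) = -7.20000 / 17.73223 ≈ -0.406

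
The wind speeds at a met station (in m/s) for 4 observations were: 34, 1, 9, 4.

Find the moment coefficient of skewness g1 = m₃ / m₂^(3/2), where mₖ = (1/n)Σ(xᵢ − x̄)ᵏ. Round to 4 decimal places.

x̄ = (34 + 1 + 9 + 4) / 4 = 12.0000
deviations (xᵢ − x̄): 22.0000, -11.0000, -3.0000, -8.0000
Σ(xᵢ − x̄)² = 678.0000 ⇒ m₂ = 678.0000/4 = 169.50000
Σ(xᵢ − x̄)³ = 8778.0000 ⇒ m₃ = 8778.0000/4 = 2194.50000
m₂^(3/2) = 169.50000^(1.5) = 2206.75721
g1 = m₃ / m₂^(3/2) = 2194.50000 / 2206.75721 ≈ 0.9944

0.9944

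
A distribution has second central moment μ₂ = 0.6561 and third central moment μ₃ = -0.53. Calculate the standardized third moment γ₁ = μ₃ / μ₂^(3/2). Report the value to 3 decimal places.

-0.997

σ = √μ₂ = √0.6561 = 0.81000
σ³ = μ₂^(3/2) = 0.53144
γ₁ = μ₃/σ³ = -0.53 / 0.53144 ≈ -0.997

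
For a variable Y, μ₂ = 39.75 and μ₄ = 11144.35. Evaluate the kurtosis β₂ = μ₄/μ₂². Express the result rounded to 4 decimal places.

7.0531

μ₂² = 39.75² = 1580.06250
μ₄/μ₂² = 11144.35 / 1580.06250 = 7.05311
β₂ ≈ 7.0531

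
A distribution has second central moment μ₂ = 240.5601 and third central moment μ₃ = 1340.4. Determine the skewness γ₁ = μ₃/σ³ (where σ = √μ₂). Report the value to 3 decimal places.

σ = √μ₂ = √240.5601 = 15.51000
σ³ = μ₂^(3/2) = 3731.08715
γ₁ = μ₃/σ³ = 1340.4 / 3731.08715 ≈ 0.359

0.359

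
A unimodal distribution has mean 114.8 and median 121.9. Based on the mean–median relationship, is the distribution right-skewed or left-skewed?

mean − median = 114.8 − 121.9 = -7.1
mean < median ⇒ the longer tail is on the left ⇒ left-skewed (negatively skewed).

left-skewed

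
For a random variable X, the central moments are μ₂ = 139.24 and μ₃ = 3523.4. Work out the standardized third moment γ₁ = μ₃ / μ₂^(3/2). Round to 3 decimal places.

σ = √μ₂ = √139.24 = 11.80000
σ³ = μ₂^(3/2) = 1643.03200
γ₁ = μ₃/σ³ = 3523.4 / 1643.03200 ≈ 2.144

2.144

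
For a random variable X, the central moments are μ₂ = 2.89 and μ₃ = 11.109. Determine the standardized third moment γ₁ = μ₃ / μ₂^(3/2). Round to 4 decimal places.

σ = √μ₂ = √2.89 = 1.70000
σ³ = μ₂^(3/2) = 4.91300
γ₁ = μ₃/σ³ = 11.109 / 4.91300 ≈ 2.2611

2.2611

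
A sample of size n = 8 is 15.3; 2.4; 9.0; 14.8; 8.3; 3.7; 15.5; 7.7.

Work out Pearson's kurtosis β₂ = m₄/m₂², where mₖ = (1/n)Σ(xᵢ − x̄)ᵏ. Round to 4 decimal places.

x̄ = 9.5875
Σ(xᵢ − x̄)² = 186.6488 ⇒ m₂ = 23.33109
Σ(xᵢ − x̄)⁴ = 6910.9763 ⇒ m₄ = 863.87204
m₂² = 544.33994
β₂ = m₄/m₂² = 863.87204 / 544.33994 ≈ 1.5870

1.5870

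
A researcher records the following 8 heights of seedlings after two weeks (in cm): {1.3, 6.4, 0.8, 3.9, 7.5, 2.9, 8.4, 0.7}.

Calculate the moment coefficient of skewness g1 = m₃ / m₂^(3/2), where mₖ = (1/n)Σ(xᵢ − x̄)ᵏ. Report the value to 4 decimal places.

0.2819

x̄ = (1.3 + 6.4 + 0.8 + 3.9 + 7.5 + 2.9 + 8.4 + 0.7) / 8 = 3.9875
deviations (xᵢ − x̄): -2.6875, 2.4125, -3.1875, -0.0875, 3.5125, -1.0875, 4.4125, -3.2875
Σ(xᵢ − x̄)² = 67.0087 ⇒ m₂ = 67.0087/8 = 8.37609
Σ(xᵢ − x̄)³ = 54.6758 ⇒ m₃ = 54.6758/8 = 6.83448
m₂^(3/2) = 8.37609^(1.5) = 24.24166
g1 = m₃ / m₂^(3/2) = 6.83448 / 24.24166 ≈ 0.2819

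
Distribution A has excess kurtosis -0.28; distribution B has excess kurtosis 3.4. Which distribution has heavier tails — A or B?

Higher excess kurtosis ⇒ heavier tails relative to the normal distribution.
-0.28 vs 3.4: the larger is 3.4, so B has heavier tails. (B is leptokurtic — heavier-than-normal tails; the other is platykurtic.)

B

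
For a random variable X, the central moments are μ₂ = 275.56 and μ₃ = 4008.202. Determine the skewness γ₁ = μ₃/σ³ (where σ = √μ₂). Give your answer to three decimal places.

σ = √μ₂ = √275.56 = 16.60000
σ³ = μ₂^(3/2) = 4574.29600
γ₁ = μ₃/σ³ = 4008.202 / 4574.29600 ≈ 0.876

0.876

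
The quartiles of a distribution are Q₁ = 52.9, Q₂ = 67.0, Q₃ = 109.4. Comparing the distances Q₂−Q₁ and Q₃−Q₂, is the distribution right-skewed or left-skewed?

right-skewed

Q₂ − Q₁ = 14.1;  Q₃ − Q₂ = 42.4
Q₃ − Q₂ > Q₂ − Q₁ ⇒ the upper half is more spread out ⇒ right-skewed.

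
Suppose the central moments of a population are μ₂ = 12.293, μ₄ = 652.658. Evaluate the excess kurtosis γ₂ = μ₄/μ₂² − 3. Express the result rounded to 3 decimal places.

1.319

μ₂² = 12.293² = 151.11785
μ₄/μ₂² = 652.658 / 151.11785 = 4.31887
γ₂ = 4.31887 − 3 ≈ 1.319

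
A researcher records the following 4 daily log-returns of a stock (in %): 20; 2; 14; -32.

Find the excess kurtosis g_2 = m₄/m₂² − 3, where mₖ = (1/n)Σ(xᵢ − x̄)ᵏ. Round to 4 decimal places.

-0.9503

x̄ = 1.0000
Σ(xᵢ − x̄)² = 1620.0000 ⇒ m₂ = 405.00000
Σ(xᵢ − x̄)⁴ = 1344804.0000 ⇒ m₄ = 336201.00000
m₂² = 164025.00000
g_2 = m₄/m₂² − 3 = 2.04969 − 3 ≈ -0.9503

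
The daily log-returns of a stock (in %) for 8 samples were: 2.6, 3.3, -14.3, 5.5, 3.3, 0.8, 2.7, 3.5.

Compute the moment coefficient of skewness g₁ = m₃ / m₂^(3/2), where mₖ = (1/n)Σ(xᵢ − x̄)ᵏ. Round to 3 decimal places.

-2.078

x̄ = (2.6 + 3.3 - 14.3 + 5.5 + 3.3 + 0.8 + 2.7 + 3.5) / 8 = 0.9250
deviations (xᵢ − x̄): 1.6750, 2.3750, -15.2250, 4.5750, 2.3750, -0.1250, 1.7750, 2.5750
Σ(xᵢ − x̄)² = 276.6150 ⇒ m₂ = 276.6150/8 = 34.57688
Σ(xᵢ − x̄)³ = -3379.2503 ⇒ m₃ = -3379.2503/8 = -422.40628
m₂^(3/2) = 34.57688^(1.5) = 203.31930
g₁ = m₃ / m₂^(3/2) = -422.40628 / 203.31930 ≈ -2.078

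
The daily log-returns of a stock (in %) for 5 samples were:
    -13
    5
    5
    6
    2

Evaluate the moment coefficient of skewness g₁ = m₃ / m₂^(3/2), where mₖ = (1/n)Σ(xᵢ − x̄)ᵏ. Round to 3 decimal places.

-1.375

x̄ = (-13 + 5 + 5 + 6 + 2) / 5 = 1.0000
deviations (xᵢ − x̄): -14.0000, 4.0000, 4.0000, 5.0000, 1.0000
Σ(xᵢ − x̄)² = 254.0000 ⇒ m₂ = 254.0000/5 = 50.80000
Σ(xᵢ − x̄)³ = -2490.0000 ⇒ m₃ = -2490.0000/5 = -498.00000
m₂^(3/2) = 50.80000^(1.5) = 362.07252
g₁ = m₃ / m₂^(3/2) = -498.00000 / 362.07252 ≈ -1.375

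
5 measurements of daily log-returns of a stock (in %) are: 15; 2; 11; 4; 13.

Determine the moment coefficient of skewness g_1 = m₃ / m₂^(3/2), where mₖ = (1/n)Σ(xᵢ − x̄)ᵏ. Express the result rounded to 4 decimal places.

-0.2715

x̄ = (15 + 2 + 11 + 4 + 13) / 5 = 9.0000
deviations (xᵢ − x̄): 6.0000, -7.0000, 2.0000, -5.0000, 4.0000
Σ(xᵢ − x̄)² = 130.0000 ⇒ m₂ = 130.0000/5 = 26.00000
Σ(xᵢ − x̄)³ = -180.0000 ⇒ m₃ = -180.0000/5 = -36.00000
m₂^(3/2) = 26.00000^(1.5) = 132.57451
g_1 = m₃ / m₂^(3/2) = -36.00000 / 132.57451 ≈ -0.2715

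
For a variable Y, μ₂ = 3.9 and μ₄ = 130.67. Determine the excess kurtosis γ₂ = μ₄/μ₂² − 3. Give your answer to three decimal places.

5.591

μ₂² = 3.9² = 15.21000
μ₄/μ₂² = 130.67 / 15.21000 = 8.59106
γ₂ = 8.59106 − 3 ≈ 5.591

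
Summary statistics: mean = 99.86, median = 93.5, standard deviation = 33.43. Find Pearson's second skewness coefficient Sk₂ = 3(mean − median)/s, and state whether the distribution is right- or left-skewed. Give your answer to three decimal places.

0.571, right-skewed

Sk₂ = 3(99.86 − 93.5) / 33.43 = 3 × 6.3600 / 33.43
    = 19.0800 / 33.43 ≈ 0.571
Sk₂ > 0 ⇒ mean > median ⇒ right-skewed (positive skew).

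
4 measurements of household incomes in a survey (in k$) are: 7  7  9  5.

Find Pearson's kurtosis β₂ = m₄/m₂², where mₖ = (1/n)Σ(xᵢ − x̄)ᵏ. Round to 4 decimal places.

2.0000

x̄ = 7.0000
Σ(xᵢ − x̄)² = 8.0000 ⇒ m₂ = 2.00000
Σ(xᵢ − x̄)⁴ = 32.0000 ⇒ m₄ = 8.00000
m₂² = 4.00000
β₂ = m₄/m₂² = 8.00000 / 4.00000 ≈ 2.0000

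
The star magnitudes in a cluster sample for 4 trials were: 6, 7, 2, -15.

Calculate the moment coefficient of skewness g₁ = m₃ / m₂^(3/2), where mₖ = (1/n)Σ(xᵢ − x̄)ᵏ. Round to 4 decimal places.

x̄ = (6 + 7 + 2 - 15) / 4 = 0.0000
deviations (xᵢ − x̄): 6.0000, 7.0000, 2.0000, -15.0000
Σ(xᵢ − x̄)² = 314.0000 ⇒ m₂ = 314.0000/4 = 78.50000
Σ(xᵢ − x̄)³ = -2808.0000 ⇒ m₃ = -2808.0000/4 = -702.00000
m₂^(3/2) = 78.50000^(1.5) = 695.51177
g₁ = m₃ / m₂^(3/2) = -702.00000 / 695.51177 ≈ -1.0093

-1.0093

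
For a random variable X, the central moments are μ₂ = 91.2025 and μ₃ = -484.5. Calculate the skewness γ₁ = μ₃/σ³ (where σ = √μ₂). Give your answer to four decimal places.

-0.5563

σ = √μ₂ = √91.2025 = 9.55000
σ³ = μ₂^(3/2) = 870.98388
γ₁ = μ₃/σ³ = -484.5 / 870.98388 ≈ -0.5563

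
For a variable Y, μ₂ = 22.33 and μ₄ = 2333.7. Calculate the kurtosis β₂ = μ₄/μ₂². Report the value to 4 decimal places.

μ₂² = 22.33² = 498.62890
μ₄/μ₂² = 2333.7 / 498.62890 = 4.68023
β₂ ≈ 4.6802

4.6802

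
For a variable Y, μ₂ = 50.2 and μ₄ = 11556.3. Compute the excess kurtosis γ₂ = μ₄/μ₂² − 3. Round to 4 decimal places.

μ₂² = 50.2² = 2520.04000
μ₄/μ₂² = 11556.3 / 2520.04000 = 4.58576
γ₂ = 4.58576 − 3 ≈ 1.5858

1.5858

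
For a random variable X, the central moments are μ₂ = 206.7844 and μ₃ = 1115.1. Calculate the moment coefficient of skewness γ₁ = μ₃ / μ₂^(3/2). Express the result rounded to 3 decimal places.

σ = √μ₂ = √206.7844 = 14.38000
σ³ = μ₂^(3/2) = 2973.55967
γ₁ = μ₃/σ³ = 1115.1 / 2973.55967 ≈ 0.375

0.375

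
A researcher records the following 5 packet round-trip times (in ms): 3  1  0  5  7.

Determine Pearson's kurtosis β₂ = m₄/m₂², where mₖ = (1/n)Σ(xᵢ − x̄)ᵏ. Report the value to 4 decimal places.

1.6141

x̄ = 3.2000
Σ(xᵢ − x̄)² = 32.8000 ⇒ m₂ = 6.56000
Σ(xᵢ − x̄)⁴ = 347.2960 ⇒ m₄ = 69.45920
m₂² = 43.03360
β₂ = m₄/m₂² = 69.45920 / 43.03360 ≈ 1.6141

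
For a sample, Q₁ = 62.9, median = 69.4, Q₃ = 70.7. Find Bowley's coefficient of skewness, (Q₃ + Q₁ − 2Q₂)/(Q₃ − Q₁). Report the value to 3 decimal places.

-0.667

numerator: Q₃ + Q₁ − 2Q₂ = 70.7 + 62.9 − 2×69.4 = -5.2000
denominator: Q₃ − Q₁ = 70.7 − 62.9 = 7.8000
Bowley skewness = -5.2000 / 7.8000 ≈ -0.667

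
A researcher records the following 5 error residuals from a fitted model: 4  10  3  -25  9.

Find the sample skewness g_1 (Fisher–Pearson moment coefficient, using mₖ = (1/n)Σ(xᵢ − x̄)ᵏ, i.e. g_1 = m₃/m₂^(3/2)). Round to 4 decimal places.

x̄ = (4 + 10 + 3 - 25 + 9) / 5 = 0.2000
deviations (xᵢ − x̄): 3.8000, 9.8000, 2.8000, -25.2000, 8.8000
Σ(xᵢ − x̄)² = 830.8000 ⇒ m₂ = 830.8000/5 = 166.16000
Σ(xᵢ − x̄)³ = -14303.5200 ⇒ m₃ = -14303.5200/5 = -2860.70400
m₂^(3/2) = 166.16000^(1.5) = 2141.85332
g_1 = m₃ / m₂^(3/2) = -2860.70400 / 2141.85332 ≈ -1.3356

-1.3356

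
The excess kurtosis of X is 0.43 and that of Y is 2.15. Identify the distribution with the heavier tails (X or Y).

Higher excess kurtosis ⇒ heavier tails relative to the normal distribution.
0.43 vs 2.15: the larger is 2.15, so Y has heavier tails.

Y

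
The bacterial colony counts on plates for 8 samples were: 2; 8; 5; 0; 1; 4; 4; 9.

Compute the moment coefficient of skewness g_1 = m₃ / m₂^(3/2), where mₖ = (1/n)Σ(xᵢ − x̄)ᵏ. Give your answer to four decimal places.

x̄ = (2 + 8 + 5 + 0 + 1 + 4 + 4 + 9) / 8 = 4.1250
deviations (xᵢ − x̄): -2.1250, 3.8750, 0.8750, -4.1250, -3.1250, -0.1250, -0.1250, 4.8750
Σ(xᵢ − x̄)² = 70.8750 ⇒ m₂ = 70.8750/8 = 8.85938
Σ(xᵢ − x̄)³ = 64.4063 ⇒ m₃ = 64.4063/8 = 8.05078
m₂^(3/2) = 8.85938^(1.5) = 26.36967
g_1 = m₃ / m₂^(3/2) = 8.05078 / 26.36967 ≈ 0.3053

0.3053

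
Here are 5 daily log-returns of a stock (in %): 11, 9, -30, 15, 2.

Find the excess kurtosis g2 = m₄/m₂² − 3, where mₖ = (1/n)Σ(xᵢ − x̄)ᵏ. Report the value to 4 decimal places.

-0.0836

x̄ = 1.4000
Σ(xᵢ − x̄)² = 1321.2000 ⇒ m₂ = 264.24000
Σ(xᵢ − x̄)⁴ = 1018157.1360 ⇒ m₄ = 203631.42720
m₂² = 69822.77760
g2 = m₄/m₂² − 3 = 2.91640 − 3 ≈ -0.0836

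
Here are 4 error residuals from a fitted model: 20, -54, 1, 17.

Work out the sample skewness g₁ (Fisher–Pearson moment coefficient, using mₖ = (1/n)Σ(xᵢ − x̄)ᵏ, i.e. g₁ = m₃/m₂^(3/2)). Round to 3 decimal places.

-0.966

x̄ = (20 - 54 + 1 + 17) / 4 = -4.0000
deviations (xᵢ − x̄): 24.0000, -50.0000, 5.0000, 21.0000
Σ(xᵢ − x̄)² = 3542.0000 ⇒ m₂ = 3542.0000/4 = 885.50000
Σ(xᵢ − x̄)³ = -101790.0000 ⇒ m₃ = -101790.0000/4 = -25447.50000
m₂^(3/2) = 885.50000^(1.5) = 26350.13522
g₁ = m₃ / m₂^(3/2) = -25447.50000 / 26350.13522 ≈ -0.966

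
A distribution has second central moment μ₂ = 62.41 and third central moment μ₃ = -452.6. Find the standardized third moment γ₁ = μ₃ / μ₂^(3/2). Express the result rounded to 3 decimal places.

σ = √μ₂ = √62.41 = 7.90000
σ³ = μ₂^(3/2) = 493.03900
γ₁ = μ₃/σ³ = -452.6 / 493.03900 ≈ -0.918

-0.918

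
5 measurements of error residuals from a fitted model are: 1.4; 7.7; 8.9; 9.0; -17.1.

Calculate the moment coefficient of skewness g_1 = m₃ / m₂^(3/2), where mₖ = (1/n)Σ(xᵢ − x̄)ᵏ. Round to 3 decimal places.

x̄ = (1.4 + 7.7 + 8.9 + 9.0 - 17.1) / 5 = 1.9800
deviations (xᵢ − x̄): -0.5800, 5.7200, 6.9200, 7.0200, -19.0800
Σ(xᵢ − x̄)² = 494.2680 ⇒ m₂ = 494.2680/5 = 98.85360
Σ(xᵢ − x̄)³ = -6081.7289 ⇒ m₃ = -6081.7289/5 = -1216.34578
m₂^(3/2) = 98.85360^(1.5) = 982.85338
g_1 = m₃ / m₂^(3/2) = -1216.34578 / 982.85338 ≈ -1.238

-1.238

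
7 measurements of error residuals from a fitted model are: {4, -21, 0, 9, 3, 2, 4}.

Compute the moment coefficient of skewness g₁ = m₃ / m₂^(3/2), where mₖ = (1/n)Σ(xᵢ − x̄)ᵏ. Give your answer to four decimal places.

x̄ = (4 - 21 + 0 + 9 + 3 + 2 + 4) / 7 = 0.1429
deviations (xᵢ − x̄): 3.8571, -21.1429, -0.1429, 8.8571, 2.8571, 1.8571, 3.8571
Σ(xᵢ − x̄)² = 566.8571 ⇒ m₂ = 566.8571/7 = 80.97959
Σ(xᵢ − x̄)³ = -8611.9592 ⇒ m₃ = -8611.9592/7 = -1230.27988
m₂^(3/2) = 80.97959^(1.5) = 728.72451
g₁ = m₃ / m₂^(3/2) = -1230.27988 / 728.72451 ≈ -1.6883

-1.6883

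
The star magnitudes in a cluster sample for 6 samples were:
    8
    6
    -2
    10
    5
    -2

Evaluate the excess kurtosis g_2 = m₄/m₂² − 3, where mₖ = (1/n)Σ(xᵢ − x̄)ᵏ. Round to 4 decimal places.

x̄ = 4.1667
Σ(xᵢ − x̄)² = 128.8333 ⇒ m₂ = 21.47222
Σ(xᵢ − x̄)⁴ = 4277.8194 ⇒ m₄ = 712.96991
m₂² = 461.05633
g_2 = m₄/m₂² − 3 = 1.54638 − 3 ≈ -1.4536

-1.4536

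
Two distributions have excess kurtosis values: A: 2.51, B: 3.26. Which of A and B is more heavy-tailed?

B

Higher excess kurtosis ⇒ heavier tails relative to the normal distribution.
2.51 vs 3.26: the larger is 3.26, so B has heavier tails.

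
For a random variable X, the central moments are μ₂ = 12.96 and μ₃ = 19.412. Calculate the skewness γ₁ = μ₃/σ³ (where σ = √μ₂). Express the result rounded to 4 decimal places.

σ = √μ₂ = √12.96 = 3.60000
σ³ = μ₂^(3/2) = 46.65600
γ₁ = μ₃/σ³ = 19.412 / 46.65600 ≈ 0.4161

0.4161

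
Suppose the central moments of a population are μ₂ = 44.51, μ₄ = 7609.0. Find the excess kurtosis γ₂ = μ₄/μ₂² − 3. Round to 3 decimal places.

0.841

μ₂² = 44.51² = 1981.14010
μ₄/μ₂² = 7609.0 / 1981.14010 = 3.84072
γ₂ = 3.84072 − 3 ≈ 0.841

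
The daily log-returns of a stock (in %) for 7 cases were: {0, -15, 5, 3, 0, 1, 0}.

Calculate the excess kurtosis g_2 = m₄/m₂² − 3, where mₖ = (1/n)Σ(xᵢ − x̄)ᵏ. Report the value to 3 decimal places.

x̄ = -0.8571
Σ(xᵢ − x̄)² = 254.8571 ⇒ m₂ = 36.40816
Σ(xᵢ − x̄)⁴ = 41419.9300 ⇒ m₄ = 5917.13286
m₂² = 1325.55435
g_2 = m₄/m₂² − 3 = 4.46389 − 3 ≈ 1.464

1.464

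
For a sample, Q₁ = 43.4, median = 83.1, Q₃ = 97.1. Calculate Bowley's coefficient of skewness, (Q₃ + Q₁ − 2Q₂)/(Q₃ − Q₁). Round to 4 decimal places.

-0.4786

numerator: Q₃ + Q₁ − 2Q₂ = 97.1 + 43.4 − 2×83.1 = -25.7000
denominator: Q₃ − Q₁ = 97.1 − 43.4 = 53.7000
Bowley skewness = -25.7000 / 53.7000 ≈ -0.4786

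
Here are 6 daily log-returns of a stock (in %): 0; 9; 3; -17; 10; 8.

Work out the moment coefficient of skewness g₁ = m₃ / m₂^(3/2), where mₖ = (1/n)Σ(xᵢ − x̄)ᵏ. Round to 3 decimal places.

x̄ = (0 + 9 + 3 - 17 + 10 + 8) / 6 = 2.1667
deviations (xᵢ − x̄): -2.1667, 6.8333, 0.8333, -19.1667, 7.8333, 5.8333
Σ(xᵢ − x̄)² = 514.8333 ⇒ m₂ = 514.8333/6 = 85.80556
Σ(xᵢ − x̄)³ = -6052.4444 ⇒ m₃ = -6052.4444/6 = -1008.74074
m₂^(3/2) = 85.80556^(1.5) = 794.82791
g₁ = m₃ / m₂^(3/2) = -1008.74074 / 794.82791 ≈ -1.269

-1.269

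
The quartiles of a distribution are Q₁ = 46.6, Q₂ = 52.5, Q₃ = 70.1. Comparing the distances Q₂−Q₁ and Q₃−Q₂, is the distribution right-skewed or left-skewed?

right-skewed

Q₂ − Q₁ = 5.9;  Q₃ − Q₂ = 17.6
Q₃ − Q₂ > Q₂ − Q₁ ⇒ the upper half is more spread out ⇒ right-skewed.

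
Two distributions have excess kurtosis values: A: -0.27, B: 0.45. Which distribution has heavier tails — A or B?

Higher excess kurtosis ⇒ heavier tails relative to the normal distribution.
-0.27 vs 0.45: the larger is 0.45, so B has heavier tails. (B is leptokurtic — heavier-than-normal tails; the other is platykurtic.)

B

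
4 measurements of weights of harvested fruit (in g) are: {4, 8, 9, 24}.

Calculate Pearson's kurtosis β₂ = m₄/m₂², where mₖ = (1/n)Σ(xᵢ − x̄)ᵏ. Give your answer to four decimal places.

2.2031

x̄ = 11.2500
Σ(xᵢ − x̄)² = 230.7500 ⇒ m₂ = 57.68750
Σ(xᵢ − x̄)⁴ = 29326.5781 ⇒ m₄ = 7331.64453
m₂² = 3327.84766
β₂ = m₄/m₂² = 7331.64453 / 3327.84766 ≈ 2.2031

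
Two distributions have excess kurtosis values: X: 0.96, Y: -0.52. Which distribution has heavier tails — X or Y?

X

Higher excess kurtosis ⇒ heavier tails relative to the normal distribution.
0.96 vs -0.52: the larger is 0.96, so X has heavier tails. (X is leptokurtic — heavier-than-normal tails; the other is platykurtic.)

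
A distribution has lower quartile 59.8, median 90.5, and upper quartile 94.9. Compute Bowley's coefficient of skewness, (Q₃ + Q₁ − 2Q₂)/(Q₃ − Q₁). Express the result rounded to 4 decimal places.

numerator: Q₃ + Q₁ − 2Q₂ = 94.9 + 59.8 − 2×90.5 = -26.3000
denominator: Q₃ − Q₁ = 94.9 − 59.8 = 35.1000
Bowley skewness = -26.3000 / 35.1000 ≈ -0.7493

-0.7493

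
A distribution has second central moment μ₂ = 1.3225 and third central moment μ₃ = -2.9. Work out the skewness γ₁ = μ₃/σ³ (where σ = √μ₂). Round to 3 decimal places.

-1.907

σ = √μ₂ = √1.3225 = 1.15000
σ³ = μ₂^(3/2) = 1.52088
γ₁ = μ₃/σ³ = -2.9 / 1.52088 ≈ -1.907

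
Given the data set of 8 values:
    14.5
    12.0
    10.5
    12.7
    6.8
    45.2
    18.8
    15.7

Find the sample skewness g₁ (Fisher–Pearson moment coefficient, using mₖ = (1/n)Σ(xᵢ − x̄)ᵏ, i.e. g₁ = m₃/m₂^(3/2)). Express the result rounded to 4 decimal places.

x̄ = (14.5 + 12.0 + 10.5 + 12.7 + 6.8 + 45.2 + 18.8 + 15.7) / 8 = 17.0250
deviations (xᵢ − x̄): -2.5250, -5.0250, -6.5250, -4.3250, -10.2250, 28.1750, 1.7750, -1.3250
Σ(xᵢ − x̄)² = 996.1950 ⇒ m₂ = 996.1950/8 = 124.52438
Σ(xᵢ − x̄)³ = 20798.7233 ⇒ m₃ = 20798.7233/8 = 2599.84041
m₂^(3/2) = 124.52438^(1.5) = 1389.57360
g₁ = m₃ / m₂^(3/2) = 2599.84041 / 1389.57360 ≈ 1.8710

1.8710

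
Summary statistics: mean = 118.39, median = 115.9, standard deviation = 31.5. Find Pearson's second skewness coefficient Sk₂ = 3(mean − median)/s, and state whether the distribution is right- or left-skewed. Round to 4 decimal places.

0.2371, right-skewed

Sk₂ = 3(118.39 − 115.9) / 31.5 = 3 × 2.4900 / 31.5
    = 7.4700 / 31.5 ≈ 0.2371
Sk₂ > 0 ⇒ mean > median ⇒ right-skewed (positive skew).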